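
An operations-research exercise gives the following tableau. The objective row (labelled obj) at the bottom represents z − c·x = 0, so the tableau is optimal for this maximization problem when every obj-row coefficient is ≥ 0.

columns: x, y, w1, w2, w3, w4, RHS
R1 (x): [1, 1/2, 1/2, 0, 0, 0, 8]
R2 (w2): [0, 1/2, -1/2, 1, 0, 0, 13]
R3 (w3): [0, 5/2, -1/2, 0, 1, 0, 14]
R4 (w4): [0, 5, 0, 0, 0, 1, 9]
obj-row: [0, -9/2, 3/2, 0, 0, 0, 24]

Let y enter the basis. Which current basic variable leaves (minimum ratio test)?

Column y entries and ratios — x: 8/(1/2) = 16; w2: 13/(1/2) = 26; w3: 14/(5/2) = 28/5; w4: 9/5 = 9/5.
Smallest ratio is 9/5 in the row of w4, so w4 leaves.

w4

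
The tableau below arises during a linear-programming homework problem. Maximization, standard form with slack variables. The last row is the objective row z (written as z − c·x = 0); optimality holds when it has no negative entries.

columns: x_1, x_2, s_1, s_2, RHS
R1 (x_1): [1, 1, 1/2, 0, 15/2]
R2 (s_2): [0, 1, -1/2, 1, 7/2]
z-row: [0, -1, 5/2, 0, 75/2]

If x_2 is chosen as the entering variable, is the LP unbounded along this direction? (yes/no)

Column x_2 has positive entries in row(s) 1, 2, so the ratio test bounds it — not unbounded.

no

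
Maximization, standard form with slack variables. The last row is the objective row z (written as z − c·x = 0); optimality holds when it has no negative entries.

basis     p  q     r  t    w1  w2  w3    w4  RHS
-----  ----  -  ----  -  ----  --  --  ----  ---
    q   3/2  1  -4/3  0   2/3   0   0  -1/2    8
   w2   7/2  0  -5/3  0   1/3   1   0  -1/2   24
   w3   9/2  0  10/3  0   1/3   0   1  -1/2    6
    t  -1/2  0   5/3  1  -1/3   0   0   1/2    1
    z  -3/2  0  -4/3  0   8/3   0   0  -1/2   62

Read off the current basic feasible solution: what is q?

8

q is basic (row 1); its value is the RHS of that row, 8.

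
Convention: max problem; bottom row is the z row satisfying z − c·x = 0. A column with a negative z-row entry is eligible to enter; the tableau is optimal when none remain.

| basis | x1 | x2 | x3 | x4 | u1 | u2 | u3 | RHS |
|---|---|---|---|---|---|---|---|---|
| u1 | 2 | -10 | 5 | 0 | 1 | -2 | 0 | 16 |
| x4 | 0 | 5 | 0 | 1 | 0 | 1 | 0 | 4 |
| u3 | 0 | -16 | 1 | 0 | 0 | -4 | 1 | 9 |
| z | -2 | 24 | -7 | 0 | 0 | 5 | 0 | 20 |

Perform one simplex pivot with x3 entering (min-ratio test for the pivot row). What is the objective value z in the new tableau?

Ratio test on column x3 — row 1: 16/5 = 16/5; row 2: entry 0 ≤ 0; row 3: 9/1 = 9. Minimum is 16/5 at row 1 (u1 leaves); pivot element 5.
Pivot on row 1; the z-row RHS becomes 20 − (-7)·(16/5) = 212/5.

212/5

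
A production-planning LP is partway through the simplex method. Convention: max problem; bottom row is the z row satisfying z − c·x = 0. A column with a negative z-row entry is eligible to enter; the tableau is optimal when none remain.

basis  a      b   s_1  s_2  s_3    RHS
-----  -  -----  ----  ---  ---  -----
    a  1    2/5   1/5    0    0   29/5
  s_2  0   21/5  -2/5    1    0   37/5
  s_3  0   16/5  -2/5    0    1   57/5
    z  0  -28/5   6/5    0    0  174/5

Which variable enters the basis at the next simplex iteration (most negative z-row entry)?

b

Negative z-row entries: b: -28/5.
The most negative is -28/5 in column b, so b enters.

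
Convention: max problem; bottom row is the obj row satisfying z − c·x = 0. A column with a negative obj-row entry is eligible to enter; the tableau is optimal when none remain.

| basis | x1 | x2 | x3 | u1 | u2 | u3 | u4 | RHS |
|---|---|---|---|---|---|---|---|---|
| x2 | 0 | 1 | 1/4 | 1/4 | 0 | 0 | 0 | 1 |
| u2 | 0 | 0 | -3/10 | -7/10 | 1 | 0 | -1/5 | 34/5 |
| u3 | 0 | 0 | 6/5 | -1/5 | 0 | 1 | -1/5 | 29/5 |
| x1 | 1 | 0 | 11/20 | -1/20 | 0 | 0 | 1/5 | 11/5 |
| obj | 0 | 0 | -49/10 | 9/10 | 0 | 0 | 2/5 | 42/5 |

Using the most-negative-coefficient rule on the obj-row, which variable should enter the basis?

x3

Negative obj-row entries: x3: -49/10.
The most negative is -49/10 in column x3, so x3 enters.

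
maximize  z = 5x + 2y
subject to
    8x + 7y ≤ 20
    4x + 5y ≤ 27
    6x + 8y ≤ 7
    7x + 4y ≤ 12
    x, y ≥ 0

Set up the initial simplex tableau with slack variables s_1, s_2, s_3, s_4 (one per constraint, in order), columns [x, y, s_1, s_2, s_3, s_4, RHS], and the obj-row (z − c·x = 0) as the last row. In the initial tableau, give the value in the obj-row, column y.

-2

The obj-row carries the negated objective coefficients: the y entry is -2.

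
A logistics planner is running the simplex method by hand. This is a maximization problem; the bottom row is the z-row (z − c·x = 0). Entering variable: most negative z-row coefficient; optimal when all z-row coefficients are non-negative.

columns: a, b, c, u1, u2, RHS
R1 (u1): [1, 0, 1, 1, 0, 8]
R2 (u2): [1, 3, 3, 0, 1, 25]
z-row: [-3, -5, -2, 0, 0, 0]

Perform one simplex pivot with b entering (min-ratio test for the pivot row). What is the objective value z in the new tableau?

Ratio test on column b — row 1: entry 0 ≤ 0; row 2: 25/3 = 25/3. Minimum is 25/3 at row 2 (u2 leaves); pivot element 3.
Pivot on row 2; the z-row RHS becomes 0 − (-5)·(25/3) = 125/3.

125/3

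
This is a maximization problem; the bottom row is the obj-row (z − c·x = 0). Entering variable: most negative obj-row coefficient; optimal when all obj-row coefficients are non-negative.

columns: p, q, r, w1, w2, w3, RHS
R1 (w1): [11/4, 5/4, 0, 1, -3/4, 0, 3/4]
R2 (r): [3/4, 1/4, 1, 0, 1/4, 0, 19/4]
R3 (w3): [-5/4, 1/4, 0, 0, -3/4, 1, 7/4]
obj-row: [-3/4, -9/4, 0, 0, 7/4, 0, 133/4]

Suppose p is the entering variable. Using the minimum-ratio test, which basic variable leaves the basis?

w1

Column p entries and ratios — w1: (3/4)/(11/4) = 3/11; r: (19/4)/(3/4) = 19/3; w3: -5/4 ≤ 0, skip.
Smallest ratio is 3/11 in the row of w1, so w1 leaves.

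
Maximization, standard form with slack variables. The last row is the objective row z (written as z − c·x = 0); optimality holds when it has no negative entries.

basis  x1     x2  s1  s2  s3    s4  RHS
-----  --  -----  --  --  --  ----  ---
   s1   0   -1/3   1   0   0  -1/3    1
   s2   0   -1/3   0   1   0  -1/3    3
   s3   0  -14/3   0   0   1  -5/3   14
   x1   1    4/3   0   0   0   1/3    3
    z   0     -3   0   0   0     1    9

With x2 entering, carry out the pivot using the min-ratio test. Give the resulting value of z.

Ratio test on column x2 — row 1: entry -1/3 ≤ 0; row 2: entry -1/3 ≤ 0; row 3: entry -14/3 ≤ 0; row 4: 3/(4/3) = 9/4. Minimum is 9/4 at row 4 (x1 leaves); pivot element 4/3.
Pivot on row 4; the z-row RHS becomes 9 − (-3)·(9/4) = 63/4.

63/4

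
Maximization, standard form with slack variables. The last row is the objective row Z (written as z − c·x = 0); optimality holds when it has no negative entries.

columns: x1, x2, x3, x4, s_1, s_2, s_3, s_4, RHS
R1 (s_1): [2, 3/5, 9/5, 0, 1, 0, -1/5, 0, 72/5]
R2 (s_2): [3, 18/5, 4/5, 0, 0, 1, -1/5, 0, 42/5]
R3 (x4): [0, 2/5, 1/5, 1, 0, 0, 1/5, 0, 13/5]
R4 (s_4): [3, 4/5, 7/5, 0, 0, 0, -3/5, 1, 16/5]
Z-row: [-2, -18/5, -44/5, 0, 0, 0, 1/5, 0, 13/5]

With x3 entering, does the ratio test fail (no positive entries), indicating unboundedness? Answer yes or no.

Column x3 has positive entries in row(s) 1, 2, 3, 4, so the ratio test bounds it — not unbounded.

no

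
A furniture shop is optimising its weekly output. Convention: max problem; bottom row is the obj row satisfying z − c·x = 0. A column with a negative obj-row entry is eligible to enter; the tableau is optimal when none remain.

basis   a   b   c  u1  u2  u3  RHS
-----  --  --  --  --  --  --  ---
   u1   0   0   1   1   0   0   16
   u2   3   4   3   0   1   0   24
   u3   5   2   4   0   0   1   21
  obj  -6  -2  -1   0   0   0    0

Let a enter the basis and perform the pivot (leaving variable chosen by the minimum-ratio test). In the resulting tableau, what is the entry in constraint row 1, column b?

0

Ratio test on column a — row 1: entry 0 ≤ 0; row 2: 24/3 = 8; row 3: 21/5 = 21/5. Minimum is 21/5 at row 3 (u3 leaves); pivot element 5.
Divide row 3 by 5; eliminate column a from the other rows.
Row 1 update in column b: 0 − 0·(2/5) = 0.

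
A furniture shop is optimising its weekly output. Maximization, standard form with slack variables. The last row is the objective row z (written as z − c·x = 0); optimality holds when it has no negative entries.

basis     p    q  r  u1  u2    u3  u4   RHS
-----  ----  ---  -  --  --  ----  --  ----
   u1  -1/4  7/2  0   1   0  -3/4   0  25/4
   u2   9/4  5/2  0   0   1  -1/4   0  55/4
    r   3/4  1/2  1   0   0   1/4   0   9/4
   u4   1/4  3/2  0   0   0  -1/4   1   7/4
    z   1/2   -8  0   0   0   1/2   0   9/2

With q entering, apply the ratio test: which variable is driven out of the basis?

Column q entries and ratios — u1: (25/4)/(7/2) = 25/14; u2: (55/4)/(5/2) = 11/2; r: (9/4)/(1/2) = 9/2; u4: (7/4)/(3/2) = 7/6.
Smallest ratio is 7/6 in the row of u4, so u4 leaves.

u4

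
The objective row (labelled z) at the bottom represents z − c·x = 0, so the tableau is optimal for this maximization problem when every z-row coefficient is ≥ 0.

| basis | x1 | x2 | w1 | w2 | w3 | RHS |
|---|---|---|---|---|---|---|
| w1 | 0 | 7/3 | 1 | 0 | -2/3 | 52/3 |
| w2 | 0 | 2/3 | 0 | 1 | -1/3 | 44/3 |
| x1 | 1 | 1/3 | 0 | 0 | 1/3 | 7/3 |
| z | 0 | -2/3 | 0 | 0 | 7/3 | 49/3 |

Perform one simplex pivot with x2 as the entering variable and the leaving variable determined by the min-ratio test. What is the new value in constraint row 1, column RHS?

Ratio test on column x2 — row 1: (52/3)/(7/3) = 52/7; row 2: (44/3)/(2/3) = 22; row 3: (7/3)/(1/3) = 7. Minimum is 7 at row 3 (x1 leaves); pivot element 1/3.
Divide row 3 by 1/3; eliminate column x2 from the other rows.
Row 1 update in column RHS: 52/3 − (7/3)·7 = 1.

1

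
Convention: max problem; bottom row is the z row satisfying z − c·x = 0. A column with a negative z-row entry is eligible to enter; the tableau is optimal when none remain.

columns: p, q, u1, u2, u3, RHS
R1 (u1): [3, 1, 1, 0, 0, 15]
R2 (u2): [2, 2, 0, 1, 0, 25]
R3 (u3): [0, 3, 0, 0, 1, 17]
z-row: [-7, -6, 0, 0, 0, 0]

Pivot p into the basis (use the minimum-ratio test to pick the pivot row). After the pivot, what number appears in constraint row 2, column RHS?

15

Ratio test on column p — row 1: 15/3 = 5; row 2: 25/2 = 25/2; row 3: entry 0 ≤ 0. Minimum is 5 at row 1 (u1 leaves); pivot element 3.
Divide row 1 by 3; eliminate column p from the other rows.
Row 2 update in column RHS: 25 − 2·5 = 15.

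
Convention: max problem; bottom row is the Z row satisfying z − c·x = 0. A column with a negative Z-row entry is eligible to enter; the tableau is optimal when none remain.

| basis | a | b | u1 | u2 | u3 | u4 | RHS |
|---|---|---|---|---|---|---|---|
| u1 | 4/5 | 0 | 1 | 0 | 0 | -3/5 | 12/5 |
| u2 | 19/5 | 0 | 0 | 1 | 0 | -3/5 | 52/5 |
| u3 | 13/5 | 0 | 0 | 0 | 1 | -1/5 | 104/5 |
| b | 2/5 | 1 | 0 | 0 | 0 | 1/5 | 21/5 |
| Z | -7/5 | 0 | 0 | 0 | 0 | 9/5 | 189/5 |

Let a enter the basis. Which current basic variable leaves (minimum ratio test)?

u2

Column a entries and ratios — u1: (12/5)/(4/5) = 3; u2: (52/5)/(19/5) = 52/19; u3: (104/5)/(13/5) = 8; b: (21/5)/(2/5) = 21/2.
Smallest ratio is 52/19 in the row of u2, so u2 leaves.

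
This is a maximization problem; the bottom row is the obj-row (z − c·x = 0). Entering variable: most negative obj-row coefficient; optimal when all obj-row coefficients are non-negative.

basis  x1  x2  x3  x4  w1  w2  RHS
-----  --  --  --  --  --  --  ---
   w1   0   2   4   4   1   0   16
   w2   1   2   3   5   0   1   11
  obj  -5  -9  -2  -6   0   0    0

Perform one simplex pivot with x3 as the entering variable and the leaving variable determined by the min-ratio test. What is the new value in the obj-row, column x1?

Ratio test on column x3 — row 1: 16/4 = 4; row 2: 11/3 = 11/3. Minimum is 11/3 at row 2 (w2 leaves); pivot element 3.
Divide row 2 by 3; eliminate column x3 from the other rows.
obj-row update in column x1: -5 − (-2)·(1/3) = -13/3.

-13/3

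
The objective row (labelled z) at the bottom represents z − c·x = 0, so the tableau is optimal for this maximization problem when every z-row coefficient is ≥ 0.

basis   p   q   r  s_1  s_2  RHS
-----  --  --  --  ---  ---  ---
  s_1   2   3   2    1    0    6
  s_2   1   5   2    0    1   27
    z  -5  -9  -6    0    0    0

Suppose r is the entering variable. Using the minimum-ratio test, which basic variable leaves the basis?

Column r entries and ratios — s_1: 6/2 = 3; s_2: 27/2 = 27/2.
Smallest ratio is 3 in the row of s_1, so s_1 leaves.

s_1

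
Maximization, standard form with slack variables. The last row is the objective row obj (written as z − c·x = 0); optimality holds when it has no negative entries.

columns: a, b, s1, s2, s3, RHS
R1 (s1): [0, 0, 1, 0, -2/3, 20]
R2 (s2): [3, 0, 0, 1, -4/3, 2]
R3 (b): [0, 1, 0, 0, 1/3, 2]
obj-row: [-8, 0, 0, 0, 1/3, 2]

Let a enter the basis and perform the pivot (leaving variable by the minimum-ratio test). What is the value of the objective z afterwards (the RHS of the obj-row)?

22/3

Ratio test on column a — row 1: entry 0 ≤ 0; row 2: 2/3 = 2/3; row 3: entry 0 ≤ 0. Minimum is 2/3 at row 2 (s2 leaves); pivot element 3.
Pivot on row 2; the obj-row RHS becomes 2 − (-8)·(2/3) = 22/3.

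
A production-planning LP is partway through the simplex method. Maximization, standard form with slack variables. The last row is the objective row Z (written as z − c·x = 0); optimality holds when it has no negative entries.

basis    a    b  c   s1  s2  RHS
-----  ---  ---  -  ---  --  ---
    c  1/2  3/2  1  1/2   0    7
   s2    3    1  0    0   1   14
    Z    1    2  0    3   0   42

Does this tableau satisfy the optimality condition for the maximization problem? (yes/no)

Every Z-row coefficient is ≥ 0, so the tableau is optimal.

yes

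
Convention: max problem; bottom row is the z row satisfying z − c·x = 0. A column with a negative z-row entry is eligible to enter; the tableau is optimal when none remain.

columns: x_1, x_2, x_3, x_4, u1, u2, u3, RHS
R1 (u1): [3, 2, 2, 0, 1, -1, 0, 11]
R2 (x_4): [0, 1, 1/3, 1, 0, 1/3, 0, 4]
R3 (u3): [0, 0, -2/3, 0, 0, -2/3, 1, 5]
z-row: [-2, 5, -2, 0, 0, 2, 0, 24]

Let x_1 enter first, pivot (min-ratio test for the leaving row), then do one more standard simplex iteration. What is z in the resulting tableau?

Ratio test on column x_1 — row 1: 11/3 = 11/3; row 2: entry 0 ≤ 0; row 3: entry 0 ≤ 0. Minimum is 11/3 at row 1 (u1 leaves); pivot element 3.
Pivot on row 1; the z-row RHS becomes 24 − (-2)·(11/3) = 94/3.
Next entering variable (most negative z-row entry -2/3): x_3.
Ratio test on column x_3 — row 1: (11/3)/(2/3) = 11/2; row 2: 4/(1/3) = 12; row 3: entry -2/3 ≤ 0. Minimum is 11/2 at row 1 (x_1 leaves); pivot element 2/3.
After the second pivot the z-row RHS is 94/3 − (-2/3)·(11/2) = 35.

35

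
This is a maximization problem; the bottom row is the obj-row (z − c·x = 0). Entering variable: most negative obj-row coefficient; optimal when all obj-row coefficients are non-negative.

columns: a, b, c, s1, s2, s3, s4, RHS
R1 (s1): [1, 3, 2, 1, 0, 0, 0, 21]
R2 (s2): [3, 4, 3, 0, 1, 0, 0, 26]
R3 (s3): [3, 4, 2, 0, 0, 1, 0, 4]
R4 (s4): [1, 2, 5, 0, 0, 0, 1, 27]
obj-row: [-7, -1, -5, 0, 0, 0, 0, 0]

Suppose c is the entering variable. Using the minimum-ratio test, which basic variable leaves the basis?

Column c entries and ratios — s1: 21/2 = 21/2; s2: 26/3 = 26/3; s3: 4/2 = 2; s4: 27/5 = 27/5.
Smallest ratio is 2 in the row of s3, so s3 leaves.

s3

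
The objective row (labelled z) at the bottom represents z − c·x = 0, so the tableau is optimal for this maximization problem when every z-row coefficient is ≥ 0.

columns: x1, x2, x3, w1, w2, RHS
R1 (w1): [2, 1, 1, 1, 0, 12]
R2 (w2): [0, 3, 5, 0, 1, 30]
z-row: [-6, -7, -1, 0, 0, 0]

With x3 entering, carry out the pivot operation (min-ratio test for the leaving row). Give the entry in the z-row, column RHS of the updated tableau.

6

Ratio test on column x3 — row 1: 12/1 = 12; row 2: 30/5 = 6. Minimum is 6 at row 2 (w2 leaves); pivot element 5.
Divide row 2 by 5; eliminate column x3 from the other rows.
z-row update in column RHS: 0 − (-1)·6 = 6.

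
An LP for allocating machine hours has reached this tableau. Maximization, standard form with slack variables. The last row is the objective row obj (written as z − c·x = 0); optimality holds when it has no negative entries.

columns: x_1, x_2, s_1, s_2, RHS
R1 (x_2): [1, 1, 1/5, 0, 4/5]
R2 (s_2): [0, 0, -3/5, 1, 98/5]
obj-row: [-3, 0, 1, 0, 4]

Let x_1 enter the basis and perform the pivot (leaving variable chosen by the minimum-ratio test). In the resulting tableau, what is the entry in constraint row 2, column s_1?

-3/5

Ratio test on column x_1 — row 1: (4/5)/1 = 4/5; row 2: entry 0 ≤ 0. Minimum is 4/5 at row 1 (x_2 leaves); pivot element 1.
Divide row 1 by 1; eliminate column x_1 from the other rows.
Row 2 update in column s_1: -3/5 − 0·(1/5) = -3/5.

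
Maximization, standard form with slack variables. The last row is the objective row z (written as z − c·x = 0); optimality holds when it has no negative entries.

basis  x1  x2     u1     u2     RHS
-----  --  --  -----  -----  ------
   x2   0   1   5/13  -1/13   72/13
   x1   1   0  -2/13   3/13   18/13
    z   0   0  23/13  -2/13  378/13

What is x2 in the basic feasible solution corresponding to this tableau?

x2 is basic (row 1); its value is the RHS of that row, 72/13.

72/13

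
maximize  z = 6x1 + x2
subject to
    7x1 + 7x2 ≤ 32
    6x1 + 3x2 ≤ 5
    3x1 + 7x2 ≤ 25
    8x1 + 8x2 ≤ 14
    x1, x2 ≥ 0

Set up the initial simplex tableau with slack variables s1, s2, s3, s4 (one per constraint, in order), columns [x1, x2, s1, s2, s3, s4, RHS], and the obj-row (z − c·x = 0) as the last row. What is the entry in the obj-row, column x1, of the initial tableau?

-6

The obj-row carries the negated objective coefficients: the x1 entry is -6.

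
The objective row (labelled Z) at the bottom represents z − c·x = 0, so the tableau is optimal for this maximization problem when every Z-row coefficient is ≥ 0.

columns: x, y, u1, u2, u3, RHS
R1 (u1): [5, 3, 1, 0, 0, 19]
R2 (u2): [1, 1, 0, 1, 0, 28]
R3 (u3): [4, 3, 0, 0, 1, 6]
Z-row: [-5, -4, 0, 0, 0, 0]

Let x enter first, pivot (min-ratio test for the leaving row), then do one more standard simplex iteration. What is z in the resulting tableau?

Ratio test on column x — row 1: 19/5 = 19/5; row 2: 28/1 = 28; row 3: 6/4 = 3/2. Minimum is 3/2 at row 3 (u3 leaves); pivot element 4.
Pivot on row 3; the Z-row RHS becomes 0 − (-5)·(3/2) = 15/2.
Next entering variable (most negative Z-row entry -1/4): y.
Ratio test on column y — row 1: entry -3/4 ≤ 0; row 2: (53/2)/(1/4) = 106; row 3: (3/2)/(3/4) = 2. Minimum is 2 at row 3 (x leaves); pivot element 3/4.
After the second pivot the Z-row RHS is 15/2 − (-1/4)·2 = 8.

8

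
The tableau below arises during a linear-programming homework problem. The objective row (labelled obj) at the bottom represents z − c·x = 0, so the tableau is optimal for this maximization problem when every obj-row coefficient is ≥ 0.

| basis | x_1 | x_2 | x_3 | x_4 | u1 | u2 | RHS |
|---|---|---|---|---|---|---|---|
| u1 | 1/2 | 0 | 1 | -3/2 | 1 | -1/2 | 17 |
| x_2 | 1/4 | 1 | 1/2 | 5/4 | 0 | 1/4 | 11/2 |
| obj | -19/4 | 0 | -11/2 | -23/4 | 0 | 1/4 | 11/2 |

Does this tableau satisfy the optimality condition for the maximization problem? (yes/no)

The obj-row has a negative entry -23/4 in column x_4, so it is not optimal.

no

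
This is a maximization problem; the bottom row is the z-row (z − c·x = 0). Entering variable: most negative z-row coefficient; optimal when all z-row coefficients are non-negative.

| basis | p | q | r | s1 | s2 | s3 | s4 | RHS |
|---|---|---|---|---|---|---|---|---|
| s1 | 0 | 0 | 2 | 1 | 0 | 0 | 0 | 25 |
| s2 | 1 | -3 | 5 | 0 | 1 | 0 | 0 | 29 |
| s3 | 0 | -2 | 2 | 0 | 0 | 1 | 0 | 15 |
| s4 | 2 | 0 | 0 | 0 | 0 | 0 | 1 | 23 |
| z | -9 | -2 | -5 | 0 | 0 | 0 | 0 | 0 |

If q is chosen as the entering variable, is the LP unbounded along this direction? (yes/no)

yes

Every constraint-row entry in column q is ≤ 0, so increasing q is unbounded.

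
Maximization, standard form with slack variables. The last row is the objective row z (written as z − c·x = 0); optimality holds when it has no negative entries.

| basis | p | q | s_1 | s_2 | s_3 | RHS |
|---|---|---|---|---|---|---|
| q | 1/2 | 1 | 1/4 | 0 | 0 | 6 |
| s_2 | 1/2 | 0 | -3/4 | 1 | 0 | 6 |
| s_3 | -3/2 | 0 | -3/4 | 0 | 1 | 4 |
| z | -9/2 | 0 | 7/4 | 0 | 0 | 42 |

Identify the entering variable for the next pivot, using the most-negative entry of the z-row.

Negative z-row entries: p: -9/2.
The most negative is -9/2 in column p, so p enters.

p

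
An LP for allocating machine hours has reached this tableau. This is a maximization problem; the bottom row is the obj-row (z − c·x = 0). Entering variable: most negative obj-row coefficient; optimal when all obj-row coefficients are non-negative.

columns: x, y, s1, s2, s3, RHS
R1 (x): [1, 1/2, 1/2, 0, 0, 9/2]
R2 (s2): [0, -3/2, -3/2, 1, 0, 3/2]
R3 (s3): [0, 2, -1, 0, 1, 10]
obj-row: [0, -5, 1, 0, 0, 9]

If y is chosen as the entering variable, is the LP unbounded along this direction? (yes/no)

no

Column y has positive entries in row(s) 1, 3, so the ratio test bounds it — not unbounded.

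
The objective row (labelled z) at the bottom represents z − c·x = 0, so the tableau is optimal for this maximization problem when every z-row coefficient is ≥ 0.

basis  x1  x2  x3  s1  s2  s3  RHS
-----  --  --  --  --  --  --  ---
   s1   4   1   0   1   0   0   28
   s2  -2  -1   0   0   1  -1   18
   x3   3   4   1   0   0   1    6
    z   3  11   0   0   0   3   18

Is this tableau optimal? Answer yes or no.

Every z-row coefficient is ≥ 0, so the tableau is optimal.

yes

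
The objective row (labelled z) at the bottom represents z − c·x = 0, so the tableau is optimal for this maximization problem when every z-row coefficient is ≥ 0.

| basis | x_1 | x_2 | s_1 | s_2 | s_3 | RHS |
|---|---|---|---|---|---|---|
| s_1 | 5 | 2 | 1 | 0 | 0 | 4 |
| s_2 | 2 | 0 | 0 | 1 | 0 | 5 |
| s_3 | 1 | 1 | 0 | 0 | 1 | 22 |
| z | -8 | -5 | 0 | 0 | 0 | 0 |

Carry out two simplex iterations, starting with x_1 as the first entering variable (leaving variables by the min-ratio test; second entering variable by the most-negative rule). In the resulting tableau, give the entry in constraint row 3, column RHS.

20

Ratio test on column x_1 — row 1: 4/5 = 4/5; row 2: 5/2 = 5/2; row 3: 22/1 = 22. Minimum is 4/5 at row 1 (s_1 leaves); pivot element 5.
Divide row 1 by 5; eliminate column x_1 from the other rows.
Second iteration: most negative z-row entry is -9/5 in column x_2, so x_2 enters.
Ratio test on column x_2 — row 1: (4/5)/(2/5) = 2; row 2: entry -4/5 ≤ 0; row 3: (106/5)/(3/5) = 106/3. Minimum is 2 at row 1 (x_1 leaves); pivot element 2/5.
Divide row 1 by 2/5; eliminate column x_2 from the other rows.
After both pivots, the entry at constraint row 3, column RHS is 20.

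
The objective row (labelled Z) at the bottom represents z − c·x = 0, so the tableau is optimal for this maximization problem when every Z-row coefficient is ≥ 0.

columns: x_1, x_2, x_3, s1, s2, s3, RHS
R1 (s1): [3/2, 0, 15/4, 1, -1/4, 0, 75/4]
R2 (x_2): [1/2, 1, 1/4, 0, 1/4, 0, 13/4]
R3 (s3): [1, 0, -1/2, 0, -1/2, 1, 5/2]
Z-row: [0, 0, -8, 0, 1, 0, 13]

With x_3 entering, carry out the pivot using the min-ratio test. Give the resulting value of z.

Ratio test on column x_3 — row 1: (75/4)/(15/4) = 5; row 2: (13/4)/(1/4) = 13; row 3: entry -1/2 ≤ 0. Minimum is 5 at row 1 (s1 leaves); pivot element 15/4.
Pivot on row 1; the Z-row RHS becomes 13 − (-8)·5 = 53.

53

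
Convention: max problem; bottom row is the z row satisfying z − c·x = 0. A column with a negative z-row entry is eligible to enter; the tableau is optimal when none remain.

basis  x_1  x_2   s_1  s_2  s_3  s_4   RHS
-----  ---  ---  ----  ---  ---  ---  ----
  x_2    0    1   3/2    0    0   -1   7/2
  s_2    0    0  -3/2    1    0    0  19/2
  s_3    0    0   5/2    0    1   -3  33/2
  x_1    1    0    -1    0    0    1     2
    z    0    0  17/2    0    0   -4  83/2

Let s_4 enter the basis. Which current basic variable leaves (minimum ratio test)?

Column s_4 entries and ratios — x_2: -1 ≤ 0, skip; s_2: 0 ≤ 0, skip; s_3: -3 ≤ 0, skip; x_1: 2/1 = 2.
Smallest ratio is 2 in the row of x_1, so x_1 leaves.

x_1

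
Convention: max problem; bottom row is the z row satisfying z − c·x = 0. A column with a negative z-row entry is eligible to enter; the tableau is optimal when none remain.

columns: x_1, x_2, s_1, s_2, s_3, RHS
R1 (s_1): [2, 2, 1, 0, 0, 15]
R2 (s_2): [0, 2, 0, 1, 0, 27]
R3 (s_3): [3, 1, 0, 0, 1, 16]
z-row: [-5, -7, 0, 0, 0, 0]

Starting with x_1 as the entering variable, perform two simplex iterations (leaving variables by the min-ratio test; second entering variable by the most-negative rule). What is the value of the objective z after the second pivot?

44

Ratio test on column x_1 — row 1: 15/2 = 15/2; row 2: entry 0 ≤ 0; row 3: 16/3 = 16/3. Minimum is 16/3 at row 3 (s_3 leaves); pivot element 3.
Pivot on row 3; the z-row RHS becomes 0 − (-5)·(16/3) = 80/3.
Next entering variable (most negative z-row entry -16/3): x_2.
Ratio test on column x_2 — row 1: (13/3)/(4/3) = 13/4; row 2: 27/2 = 27/2; row 3: (16/3)/(1/3) = 16. Minimum is 13/4 at row 1 (s_1 leaves); pivot element 4/3.
After the second pivot the z-row RHS is 80/3 − (-16/3)·(13/4) = 44.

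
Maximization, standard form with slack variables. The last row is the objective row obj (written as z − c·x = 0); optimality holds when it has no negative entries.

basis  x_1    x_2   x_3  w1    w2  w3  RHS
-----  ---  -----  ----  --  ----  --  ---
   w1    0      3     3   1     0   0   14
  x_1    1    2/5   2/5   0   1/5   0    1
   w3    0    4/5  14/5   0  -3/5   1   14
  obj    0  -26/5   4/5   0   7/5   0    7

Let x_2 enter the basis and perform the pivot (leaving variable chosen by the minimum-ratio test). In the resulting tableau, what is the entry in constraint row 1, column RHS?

Ratio test on column x_2 — row 1: 14/3 = 14/3; row 2: 1/(2/5) = 5/2; row 3: 14/(4/5) = 35/2. Minimum is 5/2 at row 2 (x_1 leaves); pivot element 2/5.
Divide row 2 by 2/5; eliminate column x_2 from the other rows.
Row 1 update in column RHS: 14 − 3·(5/2) = 13/2.

13/2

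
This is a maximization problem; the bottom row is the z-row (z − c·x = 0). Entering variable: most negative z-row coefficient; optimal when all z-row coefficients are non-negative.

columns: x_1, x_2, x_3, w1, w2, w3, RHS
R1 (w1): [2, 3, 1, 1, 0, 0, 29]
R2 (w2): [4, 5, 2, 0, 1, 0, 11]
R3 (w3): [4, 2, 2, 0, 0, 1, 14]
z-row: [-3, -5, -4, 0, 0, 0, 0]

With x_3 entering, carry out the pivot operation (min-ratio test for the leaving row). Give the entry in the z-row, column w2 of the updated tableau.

2

Ratio test on column x_3 — row 1: 29/1 = 29; row 2: 11/2 = 11/2; row 3: 14/2 = 7. Minimum is 11/2 at row 2 (w2 leaves); pivot element 2.
Divide row 2 by 2; eliminate column x_3 from the other rows.
z-row update in column w2: 0 − (-4)·(1/2) = 2.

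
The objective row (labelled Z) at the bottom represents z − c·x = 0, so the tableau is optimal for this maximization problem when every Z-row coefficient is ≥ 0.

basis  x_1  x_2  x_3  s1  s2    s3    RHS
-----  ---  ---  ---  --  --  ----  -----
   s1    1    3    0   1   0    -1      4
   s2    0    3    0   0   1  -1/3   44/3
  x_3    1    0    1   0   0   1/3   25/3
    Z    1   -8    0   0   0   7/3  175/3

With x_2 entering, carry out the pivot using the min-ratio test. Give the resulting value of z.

Ratio test on column x_2 — row 1: 4/3 = 4/3; row 2: (44/3)/3 = 44/9; row 3: entry 0 ≤ 0. Minimum is 4/3 at row 1 (s1 leaves); pivot element 3.
Pivot on row 1; the Z-row RHS becomes 175/3 − (-8)·(4/3) = 69.

69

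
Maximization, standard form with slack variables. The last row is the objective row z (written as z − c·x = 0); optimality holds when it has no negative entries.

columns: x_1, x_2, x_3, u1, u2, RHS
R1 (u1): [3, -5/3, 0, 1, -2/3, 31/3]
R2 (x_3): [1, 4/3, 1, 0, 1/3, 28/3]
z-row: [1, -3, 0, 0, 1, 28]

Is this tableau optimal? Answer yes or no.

no

The z-row has a negative entry -3 in column x_2, so it is not optimal.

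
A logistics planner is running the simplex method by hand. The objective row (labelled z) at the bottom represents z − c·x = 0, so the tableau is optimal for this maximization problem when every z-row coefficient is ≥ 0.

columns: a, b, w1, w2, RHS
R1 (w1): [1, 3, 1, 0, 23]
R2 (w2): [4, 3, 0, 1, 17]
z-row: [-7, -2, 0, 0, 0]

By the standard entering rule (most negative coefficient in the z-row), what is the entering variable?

Negative z-row entries: a: -7, b: -2.
The most negative is -7 in column a, so a enters.

a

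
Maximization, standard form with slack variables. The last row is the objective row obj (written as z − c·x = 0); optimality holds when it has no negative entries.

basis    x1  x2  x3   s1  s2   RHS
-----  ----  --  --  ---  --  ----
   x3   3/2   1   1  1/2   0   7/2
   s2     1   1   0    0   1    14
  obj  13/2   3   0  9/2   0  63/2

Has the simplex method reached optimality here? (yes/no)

yes

Every obj-row coefficient is ≥ 0, so the tableau is optimal.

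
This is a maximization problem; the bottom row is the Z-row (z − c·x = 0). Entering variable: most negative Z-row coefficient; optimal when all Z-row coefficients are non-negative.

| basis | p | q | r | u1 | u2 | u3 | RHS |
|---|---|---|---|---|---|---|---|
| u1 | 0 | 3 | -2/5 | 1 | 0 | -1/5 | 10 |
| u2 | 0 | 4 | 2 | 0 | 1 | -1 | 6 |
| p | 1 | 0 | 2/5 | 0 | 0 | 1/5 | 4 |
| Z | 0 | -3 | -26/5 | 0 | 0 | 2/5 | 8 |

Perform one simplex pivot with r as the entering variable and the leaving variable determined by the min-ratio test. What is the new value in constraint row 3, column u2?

Ratio test on column r — row 1: entry -2/5 ≤ 0; row 2: 6/2 = 3; row 3: 4/(2/5) = 10. Minimum is 3 at row 2 (u2 leaves); pivot element 2.
Divide row 2 by 2; eliminate column r from the other rows.
Row 3 update in column u2: 0 − (2/5)·(1/2) = -1/5.

-1/5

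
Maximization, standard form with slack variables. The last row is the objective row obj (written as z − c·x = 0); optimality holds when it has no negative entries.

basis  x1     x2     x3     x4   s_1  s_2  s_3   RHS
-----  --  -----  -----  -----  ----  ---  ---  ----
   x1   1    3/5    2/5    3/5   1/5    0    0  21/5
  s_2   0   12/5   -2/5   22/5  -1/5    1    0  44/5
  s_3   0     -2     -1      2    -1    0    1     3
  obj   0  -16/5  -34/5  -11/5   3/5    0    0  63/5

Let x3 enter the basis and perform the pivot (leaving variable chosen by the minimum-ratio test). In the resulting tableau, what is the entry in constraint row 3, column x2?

Ratio test on column x3 — row 1: (21/5)/(2/5) = 21/2; row 2: entry -2/5 ≤ 0; row 3: entry -1 ≤ 0. Minimum is 21/2 at row 1 (x1 leaves); pivot element 2/5.
Divide row 1 by 2/5; eliminate column x3 from the other rows.
Row 3 update in column x2: -2 − (-1)·(3/2) = -1/2.

-1/2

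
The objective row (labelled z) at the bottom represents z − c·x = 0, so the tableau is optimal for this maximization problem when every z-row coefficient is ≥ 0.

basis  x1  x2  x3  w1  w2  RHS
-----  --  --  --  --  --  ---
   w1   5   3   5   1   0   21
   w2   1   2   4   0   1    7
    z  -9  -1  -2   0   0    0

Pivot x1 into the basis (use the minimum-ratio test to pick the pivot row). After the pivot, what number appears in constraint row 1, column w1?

Ratio test on column x1 — row 1: 21/5 = 21/5; row 2: 7/1 = 7. Minimum is 21/5 at row 1 (w1 leaves); pivot element 5.
Divide row 1 by 5; eliminate column x1 from the other rows.
In the new row 1, the w1 entry is the old entry divided by the pivot: 1/5 = 1/5.

1/5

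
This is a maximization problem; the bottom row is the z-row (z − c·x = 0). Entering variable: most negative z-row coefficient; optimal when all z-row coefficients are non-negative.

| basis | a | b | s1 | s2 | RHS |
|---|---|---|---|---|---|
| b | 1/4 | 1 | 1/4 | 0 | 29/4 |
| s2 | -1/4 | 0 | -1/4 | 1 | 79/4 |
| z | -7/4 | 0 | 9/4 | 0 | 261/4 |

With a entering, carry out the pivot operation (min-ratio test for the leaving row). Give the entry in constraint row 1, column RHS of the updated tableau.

29

Ratio test on column a — row 1: (29/4)/(1/4) = 29; row 2: entry -1/4 ≤ 0. Minimum is 29 at row 1 (b leaves); pivot element 1/4.
Divide row 1 by 1/4; eliminate column a from the other rows.
In the new row 1, the RHS entry is the old entry divided by the pivot: (29/4)/(1/4) = 29.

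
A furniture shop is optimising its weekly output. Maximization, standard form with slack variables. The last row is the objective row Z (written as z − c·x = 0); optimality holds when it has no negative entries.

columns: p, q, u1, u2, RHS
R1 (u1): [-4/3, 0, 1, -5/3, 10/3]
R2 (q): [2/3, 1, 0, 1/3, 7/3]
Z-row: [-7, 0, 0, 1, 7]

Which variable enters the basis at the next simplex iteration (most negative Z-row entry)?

p

Negative Z-row entries: p: -7.
The most negative is -7 in column p, so p enters.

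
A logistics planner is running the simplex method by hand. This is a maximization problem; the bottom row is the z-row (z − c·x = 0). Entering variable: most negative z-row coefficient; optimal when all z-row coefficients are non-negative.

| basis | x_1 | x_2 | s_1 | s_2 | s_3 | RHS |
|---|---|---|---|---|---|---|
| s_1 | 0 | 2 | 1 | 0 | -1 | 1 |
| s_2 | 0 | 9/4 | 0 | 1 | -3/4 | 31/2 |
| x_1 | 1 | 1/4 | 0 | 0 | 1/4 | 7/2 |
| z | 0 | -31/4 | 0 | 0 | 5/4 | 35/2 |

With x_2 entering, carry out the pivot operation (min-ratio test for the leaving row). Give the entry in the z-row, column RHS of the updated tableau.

171/8

Ratio test on column x_2 — row 1: 1/2 = 1/2; row 2: (31/2)/(9/4) = 62/9; row 3: (7/2)/(1/4) = 14. Minimum is 1/2 at row 1 (s_1 leaves); pivot element 2.
Divide row 1 by 2; eliminate column x_2 from the other rows.
z-row update in column RHS: 35/2 − (-31/4)·(1/2) = 171/8.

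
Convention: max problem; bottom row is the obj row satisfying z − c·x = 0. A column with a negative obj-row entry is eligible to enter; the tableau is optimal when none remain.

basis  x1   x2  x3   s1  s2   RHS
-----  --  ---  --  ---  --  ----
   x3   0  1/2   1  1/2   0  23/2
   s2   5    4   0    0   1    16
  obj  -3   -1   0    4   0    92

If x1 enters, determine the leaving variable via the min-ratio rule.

s2

Column x1 entries and ratios — x3: 0 ≤ 0, skip; s2: 16/5 = 16/5.
Smallest ratio is 16/5 in the row of s2, so s2 leaves.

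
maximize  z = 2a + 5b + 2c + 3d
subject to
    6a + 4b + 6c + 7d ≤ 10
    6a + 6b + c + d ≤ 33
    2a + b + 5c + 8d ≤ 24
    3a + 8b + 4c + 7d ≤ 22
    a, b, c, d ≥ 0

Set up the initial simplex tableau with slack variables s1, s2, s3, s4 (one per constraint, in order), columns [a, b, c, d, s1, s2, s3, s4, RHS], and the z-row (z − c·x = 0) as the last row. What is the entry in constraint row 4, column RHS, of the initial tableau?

The RHS of constraint 4 is b_4 = 22.

22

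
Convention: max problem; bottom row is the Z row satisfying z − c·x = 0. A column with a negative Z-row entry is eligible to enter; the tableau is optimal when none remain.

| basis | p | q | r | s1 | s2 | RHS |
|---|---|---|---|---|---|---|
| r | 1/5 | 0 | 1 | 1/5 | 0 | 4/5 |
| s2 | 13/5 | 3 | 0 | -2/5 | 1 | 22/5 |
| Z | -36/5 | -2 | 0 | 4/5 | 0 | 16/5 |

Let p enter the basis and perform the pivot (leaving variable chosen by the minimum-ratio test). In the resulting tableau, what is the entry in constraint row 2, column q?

15/13

Ratio test on column p — row 1: (4/5)/(1/5) = 4; row 2: (22/5)/(13/5) = 22/13. Minimum is 22/13 at row 2 (s2 leaves); pivot element 13/5.
Divide row 2 by 13/5; eliminate column p from the other rows.
In the new row 2, the q entry is the old entry divided by the pivot: 3/(13/5) = 15/13.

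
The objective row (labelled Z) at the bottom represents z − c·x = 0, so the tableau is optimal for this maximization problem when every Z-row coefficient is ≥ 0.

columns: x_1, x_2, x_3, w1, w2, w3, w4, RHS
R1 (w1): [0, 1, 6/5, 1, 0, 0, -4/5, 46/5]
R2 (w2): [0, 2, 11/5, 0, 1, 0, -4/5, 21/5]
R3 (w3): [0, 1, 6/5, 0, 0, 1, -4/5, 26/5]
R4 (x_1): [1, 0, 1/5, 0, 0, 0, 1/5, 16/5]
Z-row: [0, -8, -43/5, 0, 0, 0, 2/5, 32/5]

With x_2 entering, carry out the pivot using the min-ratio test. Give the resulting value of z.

116/5

Ratio test on column x_2 — row 1: (46/5)/1 = 46/5; row 2: (21/5)/2 = 21/10; row 3: (26/5)/1 = 26/5; row 4: entry 0 ≤ 0. Minimum is 21/10 at row 2 (w2 leaves); pivot element 2.
Pivot on row 2; the Z-row RHS becomes 32/5 − (-8)·(21/10) = 116/5.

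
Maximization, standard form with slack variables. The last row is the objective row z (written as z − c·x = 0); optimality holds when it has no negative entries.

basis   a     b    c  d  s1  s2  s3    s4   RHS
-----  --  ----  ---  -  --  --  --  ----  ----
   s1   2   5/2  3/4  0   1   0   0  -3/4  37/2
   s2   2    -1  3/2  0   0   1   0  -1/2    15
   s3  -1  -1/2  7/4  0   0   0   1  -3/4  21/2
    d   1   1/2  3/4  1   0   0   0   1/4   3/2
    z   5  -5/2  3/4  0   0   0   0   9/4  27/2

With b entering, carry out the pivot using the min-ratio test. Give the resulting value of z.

Ratio test on column b — row 1: (37/2)/(5/2) = 37/5; row 2: entry -1 ≤ 0; row 3: entry -1/2 ≤ 0; row 4: (3/2)/(1/2) = 3. Minimum is 3 at row 4 (d leaves); pivot element 1/2.
Pivot on row 4; the z-row RHS becomes 27/2 − (-5/2)·3 = 21.

21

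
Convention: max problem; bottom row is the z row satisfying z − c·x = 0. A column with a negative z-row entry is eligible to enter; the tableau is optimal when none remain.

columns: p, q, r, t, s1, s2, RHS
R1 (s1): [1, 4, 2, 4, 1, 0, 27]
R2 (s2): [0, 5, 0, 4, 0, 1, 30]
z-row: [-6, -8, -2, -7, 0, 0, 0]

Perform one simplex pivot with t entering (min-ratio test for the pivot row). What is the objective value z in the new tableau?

Ratio test on column t — row 1: 27/4 = 27/4; row 2: 30/4 = 15/2. Minimum is 27/4 at row 1 (s1 leaves); pivot element 4.
Pivot on row 1; the z-row RHS becomes 0 − (-7)·(27/4) = 189/4.

189/4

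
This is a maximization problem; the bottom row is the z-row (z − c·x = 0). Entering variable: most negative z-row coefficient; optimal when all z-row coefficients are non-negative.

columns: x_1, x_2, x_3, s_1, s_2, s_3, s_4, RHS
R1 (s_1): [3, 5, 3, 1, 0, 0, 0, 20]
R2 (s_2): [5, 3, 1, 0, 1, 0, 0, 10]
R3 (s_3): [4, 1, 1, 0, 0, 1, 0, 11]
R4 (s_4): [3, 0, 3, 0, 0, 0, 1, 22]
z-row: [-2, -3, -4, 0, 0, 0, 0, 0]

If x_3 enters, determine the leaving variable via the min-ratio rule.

s_1

Column x_3 entries and ratios — s_1: 20/3 = 20/3; s_2: 10/1 = 10; s_3: 11/1 = 11; s_4: 22/3 = 22/3.
Smallest ratio is 20/3 in the row of s_1, so s_1 leaves.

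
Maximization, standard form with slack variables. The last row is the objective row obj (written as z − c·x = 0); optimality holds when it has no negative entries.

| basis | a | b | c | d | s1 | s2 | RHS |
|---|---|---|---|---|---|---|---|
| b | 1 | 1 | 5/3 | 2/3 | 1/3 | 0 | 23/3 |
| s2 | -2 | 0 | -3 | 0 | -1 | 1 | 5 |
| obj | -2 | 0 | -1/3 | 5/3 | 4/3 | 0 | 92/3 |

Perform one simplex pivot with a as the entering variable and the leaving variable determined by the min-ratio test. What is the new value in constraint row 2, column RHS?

61/3

Ratio test on column a — row 1: (23/3)/1 = 23/3; row 2: entry -2 ≤ 0. Minimum is 23/3 at row 1 (b leaves); pivot element 1.
Divide row 1 by 1; eliminate column a from the other rows.
Row 2 update in column RHS: 5 − (-2)·(23/3) = 61/3.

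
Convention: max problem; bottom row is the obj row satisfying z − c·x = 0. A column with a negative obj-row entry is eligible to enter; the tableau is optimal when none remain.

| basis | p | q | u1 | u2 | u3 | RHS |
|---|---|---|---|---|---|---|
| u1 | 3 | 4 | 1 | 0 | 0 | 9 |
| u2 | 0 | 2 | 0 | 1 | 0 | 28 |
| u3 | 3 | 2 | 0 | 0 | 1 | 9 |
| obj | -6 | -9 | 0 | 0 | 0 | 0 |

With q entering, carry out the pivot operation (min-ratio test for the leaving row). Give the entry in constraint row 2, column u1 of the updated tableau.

Ratio test on column q — row 1: 9/4 = 9/4; row 2: 28/2 = 14; row 3: 9/2 = 9/2. Minimum is 9/4 at row 1 (u1 leaves); pivot element 4.
Divide row 1 by 4; eliminate column q from the other rows.
Row 2 update in column u1: 0 − 2·(1/4) = -1/2.

-1/2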